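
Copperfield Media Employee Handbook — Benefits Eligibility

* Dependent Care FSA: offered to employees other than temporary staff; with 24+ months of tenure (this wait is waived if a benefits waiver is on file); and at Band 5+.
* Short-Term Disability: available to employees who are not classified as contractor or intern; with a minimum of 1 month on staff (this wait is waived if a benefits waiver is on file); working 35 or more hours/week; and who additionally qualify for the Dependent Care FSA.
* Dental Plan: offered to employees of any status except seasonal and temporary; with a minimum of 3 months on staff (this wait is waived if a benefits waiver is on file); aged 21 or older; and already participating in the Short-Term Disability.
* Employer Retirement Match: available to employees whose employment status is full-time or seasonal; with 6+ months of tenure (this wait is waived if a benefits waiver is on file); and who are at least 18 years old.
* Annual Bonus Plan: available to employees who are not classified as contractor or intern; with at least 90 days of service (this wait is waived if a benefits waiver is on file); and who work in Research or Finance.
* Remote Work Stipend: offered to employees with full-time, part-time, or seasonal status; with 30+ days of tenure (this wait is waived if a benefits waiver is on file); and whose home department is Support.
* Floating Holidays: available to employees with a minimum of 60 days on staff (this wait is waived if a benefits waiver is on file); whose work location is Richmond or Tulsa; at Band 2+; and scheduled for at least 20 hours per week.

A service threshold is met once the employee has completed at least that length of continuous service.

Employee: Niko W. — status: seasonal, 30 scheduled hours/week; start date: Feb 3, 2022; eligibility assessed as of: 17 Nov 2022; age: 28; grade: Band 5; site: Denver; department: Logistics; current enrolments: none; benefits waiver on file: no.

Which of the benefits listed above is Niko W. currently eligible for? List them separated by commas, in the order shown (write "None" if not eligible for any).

Service from Feb 3, 2022 to 17 Nov 2022: 287 days.
Dependent Care FSA — status seasonal ✓ (not excluded); no waiver, service 287 days < 24 months (≈720 days) ✗ → not eligible.
Short-Term Disability — status seasonal ✓ (not excluded); no waiver, service 287 days ≥ 1 month (≈30 days) ✓; 30 hrs/wk < 35 ✗ → not eligible.
Dental Plan — status seasonal ✗ (excluded) → not eligible.
Employer Retirement Match — status seasonal ✓; no waiver, service 287 days ≥ 6 months (≈180 days) ✓; age 28 ≥ 18 ✓ → eligible.
Annual Bonus Plan — status seasonal ✓ (not excluded); no waiver, service 287 days ≥ 90 days ✓; dept Logistics ✗ → not eligible.
Remote Work Stipend — status seasonal ✓; no waiver, service 287 days ≥ 30 days ✓; dept Logistics ✗ → not eligible.
Floating Holidays — no waiver, service 287 days ≥ 60 days ✓; site Denver ✗ (not Richmond or Tulsa) → not eligible.

Employer Retirement Match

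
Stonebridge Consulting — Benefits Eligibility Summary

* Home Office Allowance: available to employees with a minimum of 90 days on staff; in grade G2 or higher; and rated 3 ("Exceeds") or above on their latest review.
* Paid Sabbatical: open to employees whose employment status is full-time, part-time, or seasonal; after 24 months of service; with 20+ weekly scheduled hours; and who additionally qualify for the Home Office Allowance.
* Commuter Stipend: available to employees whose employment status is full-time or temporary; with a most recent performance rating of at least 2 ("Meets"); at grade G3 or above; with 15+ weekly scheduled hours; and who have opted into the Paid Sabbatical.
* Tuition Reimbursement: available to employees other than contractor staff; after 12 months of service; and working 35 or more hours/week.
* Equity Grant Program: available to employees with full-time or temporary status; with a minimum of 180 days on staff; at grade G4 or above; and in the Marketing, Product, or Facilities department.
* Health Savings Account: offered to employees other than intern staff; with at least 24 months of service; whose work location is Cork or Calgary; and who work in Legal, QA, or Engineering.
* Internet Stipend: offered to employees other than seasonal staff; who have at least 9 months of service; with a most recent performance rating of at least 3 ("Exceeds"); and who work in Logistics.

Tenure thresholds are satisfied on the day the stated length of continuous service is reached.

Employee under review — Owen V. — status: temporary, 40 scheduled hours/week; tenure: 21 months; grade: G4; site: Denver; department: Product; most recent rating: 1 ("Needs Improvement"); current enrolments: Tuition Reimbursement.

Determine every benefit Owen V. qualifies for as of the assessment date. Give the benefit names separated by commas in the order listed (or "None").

Tuition Reimbursement, Equity Grant Program

Home Office Allowance — service 21 months ≥ 90 days ✓; grade G4 ≥ G2 ✓; rating 1 < 3 ✗ → not eligible.
Paid Sabbatical — status temporary ✗ (requires full-time, part-time, or seasonal) → not eligible.
Commuter Stipend — status temporary ✓; rating 1 < 2 ✗ → not eligible.
Tuition Reimbursement — status temporary ✓ (not excluded); service 21 months ≥ 12 months ✓; 40 hrs/wk ≥ 35 ✓ → eligible.
Equity Grant Program — status temporary ✓; service 21 months ≥ 180 days ✓; grade G4 ≥ G4 ✓; dept Product ✓ → eligible.
Health Savings Account — status temporary ✓ (not excluded); service 21 months < 24 months ✗ → not eligible.
Internet Stipend — status temporary ✓ (not excluded); service 21 months ≥ 9 months ✓; rating 1 < 3 ✗ → not eligible.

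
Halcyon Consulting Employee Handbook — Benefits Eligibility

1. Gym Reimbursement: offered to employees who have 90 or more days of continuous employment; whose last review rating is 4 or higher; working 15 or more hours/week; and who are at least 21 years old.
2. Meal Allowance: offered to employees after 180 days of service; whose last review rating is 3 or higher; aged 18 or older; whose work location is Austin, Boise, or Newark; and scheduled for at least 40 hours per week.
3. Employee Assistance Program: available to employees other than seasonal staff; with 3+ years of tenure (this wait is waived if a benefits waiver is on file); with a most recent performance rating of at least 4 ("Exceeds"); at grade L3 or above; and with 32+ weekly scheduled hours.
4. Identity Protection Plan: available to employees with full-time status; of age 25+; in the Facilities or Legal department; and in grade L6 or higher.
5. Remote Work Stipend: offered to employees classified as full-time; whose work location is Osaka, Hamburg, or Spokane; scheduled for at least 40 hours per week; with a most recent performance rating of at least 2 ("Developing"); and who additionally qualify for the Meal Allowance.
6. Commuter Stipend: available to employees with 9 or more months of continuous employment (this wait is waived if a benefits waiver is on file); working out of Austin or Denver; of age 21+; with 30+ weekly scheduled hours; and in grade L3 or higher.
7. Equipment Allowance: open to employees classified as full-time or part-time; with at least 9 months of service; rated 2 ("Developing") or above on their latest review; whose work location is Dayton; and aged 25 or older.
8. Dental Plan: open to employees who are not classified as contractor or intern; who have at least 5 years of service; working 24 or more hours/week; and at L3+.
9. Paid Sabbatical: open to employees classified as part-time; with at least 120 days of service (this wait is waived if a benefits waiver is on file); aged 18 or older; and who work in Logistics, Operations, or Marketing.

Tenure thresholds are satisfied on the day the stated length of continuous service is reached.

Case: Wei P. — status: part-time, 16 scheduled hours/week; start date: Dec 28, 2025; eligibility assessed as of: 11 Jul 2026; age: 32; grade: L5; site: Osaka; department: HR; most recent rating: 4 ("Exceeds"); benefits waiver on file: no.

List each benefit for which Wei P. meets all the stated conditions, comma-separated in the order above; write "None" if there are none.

Gym Reimbursement

Service from Dec 28, 2025 to 11 Jul 2026: 195 days.
Gym Reimbursement — service 195 days ≥ 90 days ✓; rating 4 ≥ 4 ✓; 16 hrs/wk ≥ 15 ✓; age 32 ≥ 21 ✓ → eligible.
Meal Allowance — service 195 days ≥ 180 days ✓; rating 4 ≥ 3 ✓; age 32 ≥ 18 ✓; site Osaka ✗ (not Austin, Boise, or Newark) → not eligible.
Employee Assistance Program — status part-time ✓ (not excluded); no waiver, service 195 days < 3 years (≈1095 days) ✗ → not eligible.
Identity Protection Plan — status part-time ✗ (requires full-time) → not eligible.
Remote Work Stipend — status part-time ✗ (requires full-time) → not eligible.
Commuter Stipend — no waiver, service 195 days < 9 months (≈270 days) ✗ → not eligible.
Equipment Allowance — status part-time ✓; service 195 days < 9 months (≈270 days) ✗ → not eligible.
Dental Plan — status part-time ✓ (not excluded); service 195 days < 5 years (≈1825 days) ✗ → not eligible.
Paid Sabbatical — status part-time ✓; no waiver, service 195 days ≥ 120 days ✓; age 32 ≥ 18 ✓; dept HR ✗ → not eligible.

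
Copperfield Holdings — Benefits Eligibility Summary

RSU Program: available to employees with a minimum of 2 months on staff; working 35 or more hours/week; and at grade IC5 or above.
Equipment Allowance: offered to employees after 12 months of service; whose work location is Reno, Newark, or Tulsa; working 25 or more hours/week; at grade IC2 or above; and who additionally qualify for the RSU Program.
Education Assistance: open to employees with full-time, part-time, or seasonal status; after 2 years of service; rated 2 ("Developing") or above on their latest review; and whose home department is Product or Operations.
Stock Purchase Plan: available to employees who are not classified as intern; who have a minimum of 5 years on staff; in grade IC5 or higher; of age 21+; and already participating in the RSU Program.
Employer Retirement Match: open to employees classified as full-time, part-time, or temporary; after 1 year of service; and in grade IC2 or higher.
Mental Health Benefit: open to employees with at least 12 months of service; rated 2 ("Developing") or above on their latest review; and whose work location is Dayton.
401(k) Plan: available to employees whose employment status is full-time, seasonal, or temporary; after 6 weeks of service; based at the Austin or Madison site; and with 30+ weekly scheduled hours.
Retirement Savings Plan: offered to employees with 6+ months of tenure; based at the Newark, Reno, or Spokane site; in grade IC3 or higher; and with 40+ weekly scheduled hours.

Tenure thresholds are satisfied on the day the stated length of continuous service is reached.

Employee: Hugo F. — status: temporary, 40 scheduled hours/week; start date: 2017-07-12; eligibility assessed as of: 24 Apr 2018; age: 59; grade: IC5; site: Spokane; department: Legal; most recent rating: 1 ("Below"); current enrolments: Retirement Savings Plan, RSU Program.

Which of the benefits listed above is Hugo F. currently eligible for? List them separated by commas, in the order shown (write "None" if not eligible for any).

RSU Program, Retirement Savings Plan

Service from 2017-07-12 to 24 Apr 2018: 286 days.
RSU Program — service 286 days ≥ 2 months (≈60 days) ✓; 40 hrs/wk ≥ 35 ✓; grade IC5 ≥ IC5 ✓ → eligible.
Equipment Allowance — service 286 days < 12 months (≈360 days) ✗ → not eligible.
Education Assistance — status temporary ✗ (requires full-time, part-time, or seasonal) → not eligible.
Stock Purchase Plan — status temporary ✓ (not excluded); service 286 days < 5 years (≈1825 days) ✗ → not eligible.
Employer Retirement Match — status temporary ✓; service 286 days < 1 year (≈365 days) ✗ → not eligible.
Mental Health Benefit — service 286 days < 12 months (≈360 days) ✗ → not eligible.
401(k) Plan — status temporary ✓; service 286 days ≥ 6 weeks (≈42 days) ✓; site Spokane ✗ (not Austin or Madison) → not eligible.
Retirement Savings Plan — service 286 days ≥ 6 months (≈180 days) ✓; site Spokane ✓; grade IC5 ≥ IC3 ✓; 40 hrs/wk ≥ 40 ✓ → eligible.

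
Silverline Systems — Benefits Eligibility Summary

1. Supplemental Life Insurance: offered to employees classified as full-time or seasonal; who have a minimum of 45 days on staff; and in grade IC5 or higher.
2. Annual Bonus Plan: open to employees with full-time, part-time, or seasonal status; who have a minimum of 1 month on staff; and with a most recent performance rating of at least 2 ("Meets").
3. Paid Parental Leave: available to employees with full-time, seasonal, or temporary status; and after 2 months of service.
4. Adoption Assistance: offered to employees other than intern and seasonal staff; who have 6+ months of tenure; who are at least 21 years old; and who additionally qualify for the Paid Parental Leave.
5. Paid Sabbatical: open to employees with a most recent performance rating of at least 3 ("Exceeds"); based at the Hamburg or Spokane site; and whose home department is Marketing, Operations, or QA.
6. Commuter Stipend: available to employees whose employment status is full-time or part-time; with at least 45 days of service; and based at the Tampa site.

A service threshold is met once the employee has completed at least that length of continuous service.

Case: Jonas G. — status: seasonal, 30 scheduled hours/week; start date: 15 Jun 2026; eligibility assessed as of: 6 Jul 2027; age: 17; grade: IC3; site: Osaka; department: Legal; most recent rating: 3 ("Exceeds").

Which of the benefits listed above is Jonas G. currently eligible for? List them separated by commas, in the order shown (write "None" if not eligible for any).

Service from 15 Jun 2026 to 6 Jul 2027: 386 days.
Supplemental Life Insurance — status seasonal ✓; service 386 days ≥ 45 days ✓; grade IC3 < IC5 ✗ → not eligible.
Annual Bonus Plan — status seasonal ✓; service 386 days ≥ 1 month (≈30 days) ✓; rating 3 ≥ 2 ✓ → eligible.
Paid Parental Leave — status seasonal ✓; service 386 days ≥ 2 months (≈60 days) ✓ → eligible.
Adoption Assistance — status seasonal ✗ (excluded) → not eligible.
Paid Sabbatical — rating 3 ≥ 3 ✓; site Osaka ✗ (not Hamburg or Spokane) → not eligible.
Commuter Stipend — status seasonal ✗ (requires full-time or part-time) → not eligible.

Annual Bonus Plan, Paid Parental Leave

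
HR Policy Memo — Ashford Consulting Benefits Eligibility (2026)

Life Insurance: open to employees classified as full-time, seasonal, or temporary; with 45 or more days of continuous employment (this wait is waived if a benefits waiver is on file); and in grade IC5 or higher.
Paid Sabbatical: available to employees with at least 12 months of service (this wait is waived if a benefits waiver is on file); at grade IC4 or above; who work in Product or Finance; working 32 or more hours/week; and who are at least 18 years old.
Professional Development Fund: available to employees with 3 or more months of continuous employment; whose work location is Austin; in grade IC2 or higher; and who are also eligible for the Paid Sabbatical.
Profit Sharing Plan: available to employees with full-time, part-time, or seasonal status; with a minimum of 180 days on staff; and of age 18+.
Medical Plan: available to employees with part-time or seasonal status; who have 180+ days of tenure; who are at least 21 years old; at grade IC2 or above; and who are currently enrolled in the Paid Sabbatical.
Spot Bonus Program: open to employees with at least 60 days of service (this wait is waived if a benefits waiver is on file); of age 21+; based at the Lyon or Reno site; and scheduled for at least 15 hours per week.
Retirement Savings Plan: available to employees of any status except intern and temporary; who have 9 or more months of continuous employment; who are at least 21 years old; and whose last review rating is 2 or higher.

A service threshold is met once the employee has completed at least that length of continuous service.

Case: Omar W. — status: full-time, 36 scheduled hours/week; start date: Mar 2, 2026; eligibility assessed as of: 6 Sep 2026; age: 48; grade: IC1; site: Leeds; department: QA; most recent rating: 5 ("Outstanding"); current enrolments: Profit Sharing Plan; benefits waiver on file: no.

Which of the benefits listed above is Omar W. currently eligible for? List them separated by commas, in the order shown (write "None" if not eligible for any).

Service from Mar 2, 2026 to 6 Sep 2026: 188 days.
Life Insurance — status full-time ✓; no waiver, service 188 days ≥ 45 days ✓; grade IC1 < IC5 ✗ → not eligible.
Paid Sabbatical — no waiver, service 188 days < 12 months (≈360 days) ✗ → not eligible.
Professional Development Fund — service 188 days ≥ 3 months (≈90 days) ✓; site Leeds ✗ (not Austin) → not eligible.
Profit Sharing Plan — status full-time ✓; service 188 days ≥ 180 days ✓; age 48 ≥ 18 ✓ → eligible.
Medical Plan — status full-time ✗ (requires part-time or seasonal) → not eligible.
Spot Bonus Program — no waiver, service 188 days ≥ 60 days ✓; age 48 ≥ 21 ✓; site Leeds ✗ (not Lyon or Reno) → not eligible.
Retirement Savings Plan — status full-time ✓ (not excluded); service 188 days < 9 months (≈270 days) ✗ → not eligible.

Profit Sharing Plan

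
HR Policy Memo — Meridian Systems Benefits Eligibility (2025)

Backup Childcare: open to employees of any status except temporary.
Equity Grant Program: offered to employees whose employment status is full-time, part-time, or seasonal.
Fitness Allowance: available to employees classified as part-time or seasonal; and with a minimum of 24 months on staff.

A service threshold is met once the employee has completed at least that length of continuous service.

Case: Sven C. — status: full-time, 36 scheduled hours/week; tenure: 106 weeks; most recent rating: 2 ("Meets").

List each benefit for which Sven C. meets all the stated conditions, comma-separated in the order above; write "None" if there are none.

Backup Childcare, Equity Grant Program

Backup Childcare — status full-time ✓ (not excluded) → eligible.
Equity Grant Program — status full-time ✓ → eligible.
Fitness Allowance — status full-time ✗ (requires part-time or seasonal) → not eligible.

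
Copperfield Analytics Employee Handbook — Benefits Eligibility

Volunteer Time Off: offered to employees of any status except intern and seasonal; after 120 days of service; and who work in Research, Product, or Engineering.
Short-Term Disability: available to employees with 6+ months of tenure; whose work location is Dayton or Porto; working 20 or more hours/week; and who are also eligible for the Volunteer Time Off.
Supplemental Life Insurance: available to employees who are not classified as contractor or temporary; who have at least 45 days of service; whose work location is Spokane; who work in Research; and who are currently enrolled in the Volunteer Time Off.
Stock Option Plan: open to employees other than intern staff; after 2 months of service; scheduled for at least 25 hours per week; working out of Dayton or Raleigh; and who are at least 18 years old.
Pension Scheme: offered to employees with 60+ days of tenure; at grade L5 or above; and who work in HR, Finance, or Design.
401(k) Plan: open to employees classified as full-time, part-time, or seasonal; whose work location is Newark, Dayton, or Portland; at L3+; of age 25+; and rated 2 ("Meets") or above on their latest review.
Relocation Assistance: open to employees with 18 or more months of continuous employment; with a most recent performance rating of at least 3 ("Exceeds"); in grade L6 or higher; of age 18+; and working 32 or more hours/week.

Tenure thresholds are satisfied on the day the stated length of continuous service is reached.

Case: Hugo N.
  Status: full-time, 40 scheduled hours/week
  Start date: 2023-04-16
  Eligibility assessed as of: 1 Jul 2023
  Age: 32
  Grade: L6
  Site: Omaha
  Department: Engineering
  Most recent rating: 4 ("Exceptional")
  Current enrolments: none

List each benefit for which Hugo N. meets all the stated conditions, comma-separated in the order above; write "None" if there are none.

Service from 2023-04-16 to 1 Jul 2023: 76 days.
Volunteer Time Off — status full-time ✓ (not excluded); service 76 days < 120 days ✗ → not eligible.
Short-Term Disability — service 76 days < 6 months (≈180 days) ✗ → not eligible.
Supplemental Life Insurance — status full-time ✓ (not excluded); service 76 days ≥ 45 days ✓; site Omaha ✗ (not Spokane) → not eligible.
Stock Option Plan — status full-time ✓ (not excluded); service 76 days ≥ 2 months (≈60 days) ✓; 40 hrs/wk ≥ 25 ✓; site Omaha ✗ (not Dayton or Raleigh) → not eligible.
Pension Scheme — service 76 days ≥ 60 days ✓; grade L6 ≥ L5 ✓; dept Engineering ✗ → not eligible.
401(k) Plan — status full-time ✓; site Omaha ✗ (not Newark, Dayton, or Portland) → not eligible.
Relocation Assistance — service 76 days < 18 months (≈540 days) ✗ → not eligible.

None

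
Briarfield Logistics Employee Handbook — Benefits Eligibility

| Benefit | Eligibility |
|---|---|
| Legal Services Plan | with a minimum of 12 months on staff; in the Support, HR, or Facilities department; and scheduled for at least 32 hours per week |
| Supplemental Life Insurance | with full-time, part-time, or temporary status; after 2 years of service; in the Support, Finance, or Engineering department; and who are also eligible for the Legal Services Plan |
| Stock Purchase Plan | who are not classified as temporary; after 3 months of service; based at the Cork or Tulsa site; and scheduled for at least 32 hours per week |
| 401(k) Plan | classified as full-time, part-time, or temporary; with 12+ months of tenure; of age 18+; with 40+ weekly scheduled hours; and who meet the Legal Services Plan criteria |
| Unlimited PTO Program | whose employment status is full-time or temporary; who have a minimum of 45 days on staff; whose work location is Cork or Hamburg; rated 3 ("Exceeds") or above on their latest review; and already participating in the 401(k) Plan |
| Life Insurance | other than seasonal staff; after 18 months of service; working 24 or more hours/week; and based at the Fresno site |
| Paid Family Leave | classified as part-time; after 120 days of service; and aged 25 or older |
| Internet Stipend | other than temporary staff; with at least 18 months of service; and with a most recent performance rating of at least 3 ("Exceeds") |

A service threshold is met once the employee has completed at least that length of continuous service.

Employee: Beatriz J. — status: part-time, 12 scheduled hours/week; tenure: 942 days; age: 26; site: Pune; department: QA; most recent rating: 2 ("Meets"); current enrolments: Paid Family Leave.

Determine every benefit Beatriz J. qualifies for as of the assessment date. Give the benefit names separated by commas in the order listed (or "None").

Legal Services Plan — service 942 days ≥ 12 months (≈360 days) ✓; dept QA ✗ → not eligible.
Supplemental Life Insurance — status part-time ✓; service 942 days ≥ 2 years (≈730 days) ✓; dept QA ✗ → not eligible.
Stock Purchase Plan — status part-time ✓ (not excluded); service 942 days ≥ 3 months (≈90 days) ✓; site Pune ✗ (not Cork or Tulsa) → not eligible.
401(k) Plan — status part-time ✓; service 942 days ≥ 12 months (≈360 days) ✓; age 26 ≥ 18 ✓; 12 hrs/wk < 40 ✗ → not eligible.
Unlimited PTO Program — status part-time ✗ (requires full-time or temporary) → not eligible.
Life Insurance — status part-time ✓ (not excluded); service 942 days ≥ 18 months (≈540 days) ✓; 12 hrs/wk < 24 ✗ → not eligible.
Paid Family Leave — status part-time ✓; service 942 days ≥ 120 days ✓; age 26 ≥ 25 ✓ → eligible.
Internet Stipend — status part-time ✓ (not excluded); service 942 days ≥ 18 months (≈540 days) ✓; rating 2 < 3 ✗ → not eligible.

Paid Family Leave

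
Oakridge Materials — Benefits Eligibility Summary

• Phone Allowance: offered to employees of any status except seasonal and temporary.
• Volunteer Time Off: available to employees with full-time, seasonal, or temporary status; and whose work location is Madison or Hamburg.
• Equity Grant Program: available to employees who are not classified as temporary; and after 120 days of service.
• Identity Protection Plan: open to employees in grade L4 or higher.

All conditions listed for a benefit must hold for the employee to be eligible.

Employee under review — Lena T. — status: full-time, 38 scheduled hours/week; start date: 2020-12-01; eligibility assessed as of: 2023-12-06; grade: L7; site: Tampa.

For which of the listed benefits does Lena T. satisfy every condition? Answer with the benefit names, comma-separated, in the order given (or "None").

Service from 2020-12-01 to 2023-12-06: 1100 days.
Phone Allowance — status full-time ✓ (not excluded) → eligible.
Volunteer Time Off — status full-time ✓; site Tampa ✗ (not Madison or Hamburg) → not eligible.
Equity Grant Program — status full-time ✓ (not excluded); service 1100 days ≥ 120 days ✓ → eligible.
Identity Protection Plan — grade L7 ≥ L4 ✓ → eligible.

Phone Allowance, Equity Grant Program, Identity Protection Plan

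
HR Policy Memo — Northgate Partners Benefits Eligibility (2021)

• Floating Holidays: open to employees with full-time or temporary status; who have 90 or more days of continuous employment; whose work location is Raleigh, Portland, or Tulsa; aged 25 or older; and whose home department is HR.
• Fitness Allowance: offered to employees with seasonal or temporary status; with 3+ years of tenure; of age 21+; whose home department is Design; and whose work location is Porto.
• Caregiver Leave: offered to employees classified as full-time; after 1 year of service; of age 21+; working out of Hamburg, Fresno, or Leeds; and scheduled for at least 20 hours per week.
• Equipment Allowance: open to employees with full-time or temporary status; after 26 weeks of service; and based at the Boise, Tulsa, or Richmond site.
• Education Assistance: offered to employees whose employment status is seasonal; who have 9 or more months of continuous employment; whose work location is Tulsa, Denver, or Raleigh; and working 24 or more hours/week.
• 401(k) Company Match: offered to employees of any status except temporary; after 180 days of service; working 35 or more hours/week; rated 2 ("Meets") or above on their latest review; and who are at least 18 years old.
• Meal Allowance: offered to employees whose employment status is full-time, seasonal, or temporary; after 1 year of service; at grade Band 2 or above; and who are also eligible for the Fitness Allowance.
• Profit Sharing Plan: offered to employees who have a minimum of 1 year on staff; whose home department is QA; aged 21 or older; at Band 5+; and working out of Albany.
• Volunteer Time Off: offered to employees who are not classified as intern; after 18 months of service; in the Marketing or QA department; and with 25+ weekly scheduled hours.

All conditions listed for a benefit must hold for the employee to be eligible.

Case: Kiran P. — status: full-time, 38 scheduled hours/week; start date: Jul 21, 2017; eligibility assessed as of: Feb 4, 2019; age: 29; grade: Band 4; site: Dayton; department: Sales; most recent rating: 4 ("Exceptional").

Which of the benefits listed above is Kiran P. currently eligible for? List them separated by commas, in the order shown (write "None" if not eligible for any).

Service from Jul 21, 2017 to Feb 4, 2019: 563 days.
Floating Holidays — status full-time ✓; service 563 days ≥ 90 days ✓; site Dayton ✗ (not Raleigh, Portland, or Tulsa) → not eligible.
Fitness Allowance — status full-time ✗ (requires seasonal or temporary) → not eligible.
Caregiver Leave — status full-time ✓; service 563 days ≥ 1 year (≈365 days) ✓; age 29 ≥ 21 ✓; site Dayton ✗ (not Hamburg, Fresno, or Leeds) → not eligible.
Equipment Allowance — status full-time ✓; service 563 days ≥ 26 weeks (≈182 days) ✓; site Dayton ✗ (not Boise, Tulsa, or Richmond) → not eligible.
Education Assistance — status full-time ✗ (requires seasonal) → not eligible.
401(k) Company Match — status full-time ✓ (not excluded); service 563 days ≥ 180 days ✓; 38 hrs/wk ≥ 35 ✓; rating 4 ≥ 2 ✓; age 29 ≥ 18 ✓ → eligible.
Meal Allowance — status full-time ✓; service 563 days ≥ 1 year (≈365 days) ✓; grade Band 4 ≥ Band 2 ✓; not eligible for Fitness Allowance ✗ → not eligible.
Profit Sharing Plan — service 563 days ≥ 1 year (≈365 days) ✓; dept Sales ✗ → not eligible.
Volunteer Time Off — status full-time ✓ (not excluded); service 563 days ≥ 18 months (≈540 days) ✓; dept Sales ✗ → not eligible.

401(k) Company Match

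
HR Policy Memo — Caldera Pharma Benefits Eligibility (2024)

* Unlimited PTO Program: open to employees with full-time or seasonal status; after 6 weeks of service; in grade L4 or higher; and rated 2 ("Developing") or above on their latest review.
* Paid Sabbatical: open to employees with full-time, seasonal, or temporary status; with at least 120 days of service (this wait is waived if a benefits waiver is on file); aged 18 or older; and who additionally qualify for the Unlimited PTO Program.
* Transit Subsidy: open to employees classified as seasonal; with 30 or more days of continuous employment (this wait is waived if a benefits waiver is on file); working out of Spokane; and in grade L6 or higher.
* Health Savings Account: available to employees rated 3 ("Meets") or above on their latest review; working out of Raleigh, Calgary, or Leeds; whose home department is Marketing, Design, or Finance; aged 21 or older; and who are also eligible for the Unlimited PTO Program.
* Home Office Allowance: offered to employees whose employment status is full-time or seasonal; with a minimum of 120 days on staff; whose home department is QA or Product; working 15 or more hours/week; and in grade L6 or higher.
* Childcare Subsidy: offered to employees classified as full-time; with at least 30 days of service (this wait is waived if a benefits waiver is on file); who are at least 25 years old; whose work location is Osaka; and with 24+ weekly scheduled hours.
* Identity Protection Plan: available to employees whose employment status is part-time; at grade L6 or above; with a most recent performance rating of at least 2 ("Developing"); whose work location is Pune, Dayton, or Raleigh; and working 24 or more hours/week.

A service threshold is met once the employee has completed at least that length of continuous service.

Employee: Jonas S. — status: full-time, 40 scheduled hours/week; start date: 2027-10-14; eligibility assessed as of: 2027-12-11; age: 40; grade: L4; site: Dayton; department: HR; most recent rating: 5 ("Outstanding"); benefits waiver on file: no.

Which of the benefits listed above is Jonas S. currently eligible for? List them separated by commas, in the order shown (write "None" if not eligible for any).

Service from 2027-10-14 to 2027-12-11: 58 days.
Unlimited PTO Program — status full-time ✓; service 58 days ≥ 6 weeks (≈42 days) ✓; grade L4 ≥ L4 ✓; rating 5 ≥ 2 ✓ → eligible.
Paid Sabbatical — status full-time ✓; no waiver, service 58 days < 120 days ✗ → not eligible.
Transit Subsidy — status full-time ✗ (requires seasonal) → not eligible.
Health Savings Account — rating 5 ≥ 3 ✓; site Dayton ✗ (not Raleigh, Calgary, or Leeds) → not eligible.
Home Office Allowance — status full-time ✓; service 58 days < 120 days ✗ → not eligible.
Childcare Subsidy — status full-time ✓; no waiver, service 58 days ≥ 30 days ✓; age 40 ≥ 25 ✓; site Dayton ✗ (not Osaka) → not eligible.
Identity Protection Plan — status full-time ✗ (requires part-time) → not eligible.

Unlimited PTO Program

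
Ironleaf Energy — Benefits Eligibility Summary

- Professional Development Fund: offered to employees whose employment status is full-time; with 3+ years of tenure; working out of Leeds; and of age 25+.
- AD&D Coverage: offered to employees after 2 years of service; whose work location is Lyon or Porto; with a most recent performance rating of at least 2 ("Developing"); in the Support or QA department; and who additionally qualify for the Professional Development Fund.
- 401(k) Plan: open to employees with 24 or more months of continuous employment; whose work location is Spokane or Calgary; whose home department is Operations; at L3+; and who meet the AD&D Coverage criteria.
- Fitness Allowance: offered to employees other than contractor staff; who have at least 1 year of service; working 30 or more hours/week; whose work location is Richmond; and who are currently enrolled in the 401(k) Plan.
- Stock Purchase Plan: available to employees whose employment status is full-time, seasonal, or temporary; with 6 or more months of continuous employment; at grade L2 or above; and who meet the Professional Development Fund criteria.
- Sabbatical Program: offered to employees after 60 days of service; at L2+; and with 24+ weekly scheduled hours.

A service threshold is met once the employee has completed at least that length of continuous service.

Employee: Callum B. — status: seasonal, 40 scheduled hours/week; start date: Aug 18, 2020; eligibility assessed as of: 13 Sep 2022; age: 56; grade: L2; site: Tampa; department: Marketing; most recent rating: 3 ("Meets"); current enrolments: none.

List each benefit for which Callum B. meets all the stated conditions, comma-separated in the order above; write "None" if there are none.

Service from Aug 18, 2020 to 13 Sep 2022: 756 days.
Professional Development Fund — status seasonal ✗ (requires full-time) → not eligible.
AD&D Coverage — service 756 days ≥ 2 years (≈730 days) ✓; site Tampa ✗ (not Lyon or Porto) → not eligible.
401(k) Plan — service 756 days ≥ 24 months (≈720 days) ✓; site Tampa ✗ (not Spokane or Calgary) → not eligible.
Fitness Allowance — status seasonal ✓ (not excluded); service 756 days ≥ 1 year (≈365 days) ✓; 40 hrs/wk ≥ 30 ✓; site Tampa ✗ (not Richmond) → not eligible.
Stock Purchase Plan — status seasonal ✓; service 756 days ≥ 6 months (≈180 days) ✓; grade L2 ≥ L2 ✓; not eligible for Professional Development Fund ✗ → not eligible.
Sabbatical Program — service 756 days ≥ 60 days ✓; grade L2 ≥ L2 ✓; 40 hrs/wk ≥ 24 ✓ → eligible.

Sabbatical Program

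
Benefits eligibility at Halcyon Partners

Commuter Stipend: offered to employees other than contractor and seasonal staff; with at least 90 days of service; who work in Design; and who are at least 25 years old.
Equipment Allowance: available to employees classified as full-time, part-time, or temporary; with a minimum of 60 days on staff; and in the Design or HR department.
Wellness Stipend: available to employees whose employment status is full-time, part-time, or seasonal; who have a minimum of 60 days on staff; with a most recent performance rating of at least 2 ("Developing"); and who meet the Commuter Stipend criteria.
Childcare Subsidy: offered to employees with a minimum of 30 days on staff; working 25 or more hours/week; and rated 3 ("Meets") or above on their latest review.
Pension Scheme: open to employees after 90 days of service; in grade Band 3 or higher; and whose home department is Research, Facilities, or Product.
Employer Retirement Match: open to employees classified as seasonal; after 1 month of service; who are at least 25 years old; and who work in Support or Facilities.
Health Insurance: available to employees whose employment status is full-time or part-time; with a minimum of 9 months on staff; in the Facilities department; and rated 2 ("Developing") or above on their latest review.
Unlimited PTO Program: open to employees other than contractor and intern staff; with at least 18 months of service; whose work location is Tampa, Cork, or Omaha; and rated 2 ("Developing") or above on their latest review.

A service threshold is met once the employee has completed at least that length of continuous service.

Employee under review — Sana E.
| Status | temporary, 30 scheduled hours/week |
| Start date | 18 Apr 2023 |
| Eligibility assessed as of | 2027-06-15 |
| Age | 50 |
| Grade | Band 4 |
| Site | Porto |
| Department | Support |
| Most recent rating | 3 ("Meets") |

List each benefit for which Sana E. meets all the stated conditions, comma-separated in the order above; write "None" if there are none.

Childcare Subsidy

Service from 18 Apr 2023 to 2027-06-15: 1519 days.
Commuter Stipend — status temporary ✓ (not excluded); service 1519 days ≥ 90 days ✓; dept Support ✗ → not eligible.
Equipment Allowance — status temporary ✓; service 1519 days ≥ 60 days ✓; dept Support ✗ → not eligible.
Wellness Stipend — status temporary ✗ (requires full-time, part-time, or seasonal) → not eligible.
Childcare Subsidy — service 1519 days ≥ 30 days ✓; 30 hrs/wk ≥ 25 ✓; rating 3 ≥ 3 ✓ → eligible.
Pension Scheme — service 1519 days ≥ 90 days ✓; grade Band 4 ≥ Band 3 ✓; dept Support ✗ → not eligible.
Employer Retirement Match — status temporary ✗ (requires seasonal) → not eligible.
Health Insurance — status temporary ✗ (requires full-time or part-time) → not eligible.
Unlimited PTO Program — status temporary ✓ (not excluded); service 1519 days ≥ 18 months (≈540 days) ✓; site Porto ✗ (not Tampa, Cork, or Omaha) → not eligible.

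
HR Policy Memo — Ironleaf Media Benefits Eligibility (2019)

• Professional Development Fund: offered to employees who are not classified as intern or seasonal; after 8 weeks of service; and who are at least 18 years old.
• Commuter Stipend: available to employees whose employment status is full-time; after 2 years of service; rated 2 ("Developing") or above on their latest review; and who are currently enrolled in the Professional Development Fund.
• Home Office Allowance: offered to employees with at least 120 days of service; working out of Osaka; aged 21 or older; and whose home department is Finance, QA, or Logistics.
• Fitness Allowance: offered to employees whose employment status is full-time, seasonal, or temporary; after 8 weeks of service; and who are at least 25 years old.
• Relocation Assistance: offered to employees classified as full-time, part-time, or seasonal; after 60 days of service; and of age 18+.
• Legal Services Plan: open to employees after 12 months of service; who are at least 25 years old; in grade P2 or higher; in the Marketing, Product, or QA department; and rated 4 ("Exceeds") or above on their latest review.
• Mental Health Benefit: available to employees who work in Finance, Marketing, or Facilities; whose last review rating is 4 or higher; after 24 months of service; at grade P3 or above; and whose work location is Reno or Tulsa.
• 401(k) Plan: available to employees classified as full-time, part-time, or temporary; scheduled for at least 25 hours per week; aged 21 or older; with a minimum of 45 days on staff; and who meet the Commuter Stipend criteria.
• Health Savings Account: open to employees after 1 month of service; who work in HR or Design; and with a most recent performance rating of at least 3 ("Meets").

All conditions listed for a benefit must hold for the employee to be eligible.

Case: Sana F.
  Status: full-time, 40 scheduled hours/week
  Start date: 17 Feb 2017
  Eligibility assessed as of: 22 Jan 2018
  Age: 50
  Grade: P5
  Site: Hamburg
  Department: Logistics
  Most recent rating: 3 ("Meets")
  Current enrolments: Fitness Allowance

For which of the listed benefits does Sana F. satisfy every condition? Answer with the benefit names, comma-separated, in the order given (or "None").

Service from 17 Feb 2017 to 22 Jan 2018: 339 days.
Professional Development Fund — status full-time ✓ (not excluded); service 339 days ≥ 8 weeks (≈56 days) ✓; age 50 ≥ 18 ✓ → eligible.
Commuter Stipend — status full-time ✓; service 339 days < 2 years (≈730 days) ✗ → not eligible.
Home Office Allowance — service 339 days ≥ 120 days ✓; site Hamburg ✗ (not Osaka) → not eligible.
Fitness Allowance — status full-time ✓; service 339 days ≥ 8 weeks (≈56 days) ✓; age 50 ≥ 25 ✓ → eligible.
Relocation Assistance — status full-time ✓; service 339 days ≥ 60 days ✓; age 50 ≥ 18 ✓ → eligible.
Legal Services Plan — service 339 days < 12 months (≈360 days) ✗ → not eligible.
Mental Health Benefit — dept Logistics ✗ → not eligible.
401(k) Plan — status full-time ✓; 40 hrs/wk ≥ 25 ✓; age 50 ≥ 21 ✓; service 339 days ≥ 45 days ✓; not eligible for Commuter Stipend ✗ → not eligible.
Health Savings Account — service 339 days ≥ 1 month (≈30 days) ✓; dept Logistics ✗ → not eligible.

Professional Development Fund, Fitness Allowance, Relocation Assistance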